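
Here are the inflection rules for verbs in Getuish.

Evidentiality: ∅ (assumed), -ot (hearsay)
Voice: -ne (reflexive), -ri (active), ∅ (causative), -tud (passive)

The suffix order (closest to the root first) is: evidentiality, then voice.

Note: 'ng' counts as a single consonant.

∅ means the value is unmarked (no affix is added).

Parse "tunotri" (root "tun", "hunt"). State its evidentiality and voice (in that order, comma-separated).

hearsay, active

Segment: tun-ot-ri.
evidentiality: -ot → hearsay.
voice: -ri → active.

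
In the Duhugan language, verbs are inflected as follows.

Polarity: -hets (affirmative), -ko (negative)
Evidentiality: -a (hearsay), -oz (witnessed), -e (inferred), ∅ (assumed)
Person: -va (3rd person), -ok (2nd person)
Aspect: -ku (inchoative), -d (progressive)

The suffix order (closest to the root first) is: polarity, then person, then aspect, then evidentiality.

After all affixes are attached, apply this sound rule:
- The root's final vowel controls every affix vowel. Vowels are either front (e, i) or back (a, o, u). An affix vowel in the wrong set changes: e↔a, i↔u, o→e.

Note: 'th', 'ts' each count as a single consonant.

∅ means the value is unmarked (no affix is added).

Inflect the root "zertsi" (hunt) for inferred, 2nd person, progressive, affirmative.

zertsihetsekde

Attach polarity affirmative -hets → zertsihets.
Attach person 2nd person -ok → zertsihetsok.
Attach aspect progressive -d → zertsihetsokd.
Attach evidentiality inferred -e → zertsihetsokde.
Apply vowel harmony: zertsihetsokde → zertsihetsekde.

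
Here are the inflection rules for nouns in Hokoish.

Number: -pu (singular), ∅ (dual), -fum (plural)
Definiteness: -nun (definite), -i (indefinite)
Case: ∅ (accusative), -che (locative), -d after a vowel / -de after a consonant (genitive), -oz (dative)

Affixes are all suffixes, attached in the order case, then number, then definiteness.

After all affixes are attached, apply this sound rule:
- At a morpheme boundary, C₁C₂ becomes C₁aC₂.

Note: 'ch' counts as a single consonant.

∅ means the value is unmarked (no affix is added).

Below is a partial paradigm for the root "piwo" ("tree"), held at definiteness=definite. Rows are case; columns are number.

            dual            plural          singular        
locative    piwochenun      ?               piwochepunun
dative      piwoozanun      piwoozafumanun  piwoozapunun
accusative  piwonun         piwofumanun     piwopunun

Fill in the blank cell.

piwochefumanun

Attach case locative -che → piwoche.
Attach number plural -fum → piwochefum.
Attach definiteness definite -nun → piwochefumnun.
Apply epenthesis: piwochefumnun → piwochefumanun.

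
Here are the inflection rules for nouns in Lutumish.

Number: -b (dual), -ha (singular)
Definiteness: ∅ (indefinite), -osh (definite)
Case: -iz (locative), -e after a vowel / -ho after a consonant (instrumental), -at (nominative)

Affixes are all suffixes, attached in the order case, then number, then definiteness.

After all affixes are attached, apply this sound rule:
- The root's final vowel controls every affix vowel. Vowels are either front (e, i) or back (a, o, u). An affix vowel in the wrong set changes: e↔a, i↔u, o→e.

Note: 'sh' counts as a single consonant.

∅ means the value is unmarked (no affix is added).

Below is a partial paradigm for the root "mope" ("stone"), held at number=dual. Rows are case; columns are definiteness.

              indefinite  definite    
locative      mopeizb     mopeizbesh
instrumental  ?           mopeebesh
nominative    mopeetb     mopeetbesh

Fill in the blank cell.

mopeeb

Attach case instrumental -e (after vowel 'e') → mopee.
Attach number dual -b → mopeeb.
definiteness = indefinite: zero marking, form stays mopeeb.
Vowel harmony: no change.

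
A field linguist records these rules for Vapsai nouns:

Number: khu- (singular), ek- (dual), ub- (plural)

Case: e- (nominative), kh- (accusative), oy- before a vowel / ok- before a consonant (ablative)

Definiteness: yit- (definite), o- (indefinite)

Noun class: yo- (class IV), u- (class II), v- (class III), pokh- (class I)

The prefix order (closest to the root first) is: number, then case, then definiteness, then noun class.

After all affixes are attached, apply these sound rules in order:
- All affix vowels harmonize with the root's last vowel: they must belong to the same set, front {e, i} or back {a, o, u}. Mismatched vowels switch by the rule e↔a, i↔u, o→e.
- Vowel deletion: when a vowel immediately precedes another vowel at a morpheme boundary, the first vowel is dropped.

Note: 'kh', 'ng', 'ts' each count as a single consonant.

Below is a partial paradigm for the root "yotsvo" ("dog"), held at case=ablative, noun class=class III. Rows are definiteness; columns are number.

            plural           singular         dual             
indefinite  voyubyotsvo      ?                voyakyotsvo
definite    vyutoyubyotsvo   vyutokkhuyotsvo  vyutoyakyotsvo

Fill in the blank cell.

vokkhuyotsvo

Attach number singular khu- → khuyotsvo.
Attach case ablative ok- (before consonant 'kh') → okkhuyotsvo.
Attach definiteness indefinite o- → ookkhuyotsvo.
Attach noun class class III v- → vookkhuyotsvo.
Vowel harmony: no change.
Apply vowel deletion: vookkhuyotsvo → vokkhuyotsvo.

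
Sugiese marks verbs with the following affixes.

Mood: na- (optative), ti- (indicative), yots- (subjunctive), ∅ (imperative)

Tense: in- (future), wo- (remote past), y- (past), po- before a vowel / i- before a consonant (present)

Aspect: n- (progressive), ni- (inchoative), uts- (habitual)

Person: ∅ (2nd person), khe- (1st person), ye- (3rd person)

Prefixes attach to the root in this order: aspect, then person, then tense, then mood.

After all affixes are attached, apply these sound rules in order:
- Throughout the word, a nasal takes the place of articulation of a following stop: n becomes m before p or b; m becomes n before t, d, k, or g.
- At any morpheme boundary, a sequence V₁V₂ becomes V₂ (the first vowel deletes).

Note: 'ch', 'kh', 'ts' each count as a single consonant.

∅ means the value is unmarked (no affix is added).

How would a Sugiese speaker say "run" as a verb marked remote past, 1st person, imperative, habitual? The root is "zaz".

Attach aspect habitual uts- → utszaz.
Attach person 1st person khe- → kheutszaz.
Attach tense remote past wo- → wokheutszaz.
mood = imperative: zero marking, form stays wokheutszaz.
Nasal assimilation: no change.
Apply vowel deletion: wokheutszaz → wokhutszaz.

wokhutszaz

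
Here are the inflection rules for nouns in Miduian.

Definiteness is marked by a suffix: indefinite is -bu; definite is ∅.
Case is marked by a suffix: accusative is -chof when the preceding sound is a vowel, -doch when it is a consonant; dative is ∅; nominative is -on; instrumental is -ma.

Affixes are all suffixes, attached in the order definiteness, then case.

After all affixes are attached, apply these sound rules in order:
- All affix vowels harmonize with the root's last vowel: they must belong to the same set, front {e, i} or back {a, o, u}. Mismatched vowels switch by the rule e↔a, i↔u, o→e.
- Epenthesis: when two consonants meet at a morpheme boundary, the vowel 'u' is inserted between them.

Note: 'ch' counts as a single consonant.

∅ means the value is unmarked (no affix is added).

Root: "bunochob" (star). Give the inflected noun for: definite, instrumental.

bunochobuma

definiteness = definite: zero marking, form stays bunochob.
Attach case instrumental -ma → bunochobma.
Vowel harmony: no change.
Apply epenthesis: bunochobma → bunochobuma.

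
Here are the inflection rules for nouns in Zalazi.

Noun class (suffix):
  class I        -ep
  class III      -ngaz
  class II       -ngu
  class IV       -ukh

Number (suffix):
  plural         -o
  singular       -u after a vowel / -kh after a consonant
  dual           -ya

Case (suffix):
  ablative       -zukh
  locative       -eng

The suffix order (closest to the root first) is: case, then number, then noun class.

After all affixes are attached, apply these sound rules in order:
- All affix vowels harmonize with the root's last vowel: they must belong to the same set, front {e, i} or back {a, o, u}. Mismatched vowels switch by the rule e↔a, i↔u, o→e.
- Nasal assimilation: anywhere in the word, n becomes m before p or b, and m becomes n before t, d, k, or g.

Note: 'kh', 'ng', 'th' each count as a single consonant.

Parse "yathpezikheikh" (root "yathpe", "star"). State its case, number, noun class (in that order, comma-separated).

Segment: yathpe-zukh-o-ukh.
case: -zukh → ablative.
number: -o → plural.
noun class: -ukh → class IV.

ablative, plural, class IV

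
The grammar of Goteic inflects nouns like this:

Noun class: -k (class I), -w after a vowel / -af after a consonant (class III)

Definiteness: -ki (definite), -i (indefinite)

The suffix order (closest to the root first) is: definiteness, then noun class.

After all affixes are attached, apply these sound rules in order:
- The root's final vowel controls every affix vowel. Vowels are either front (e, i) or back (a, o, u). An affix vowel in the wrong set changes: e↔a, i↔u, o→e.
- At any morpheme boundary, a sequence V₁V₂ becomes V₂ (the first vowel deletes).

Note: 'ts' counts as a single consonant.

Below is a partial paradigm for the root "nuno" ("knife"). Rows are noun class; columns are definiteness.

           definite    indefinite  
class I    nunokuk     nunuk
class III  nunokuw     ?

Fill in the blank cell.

nunuw

Attach definiteness indefinite -i → nunoi.
Attach noun class class III -w (after vowel 'i') → nunoiw.
Apply vowel harmony: nunoiw → nunouw.
Apply vowel deletion: nunouw → nunuw.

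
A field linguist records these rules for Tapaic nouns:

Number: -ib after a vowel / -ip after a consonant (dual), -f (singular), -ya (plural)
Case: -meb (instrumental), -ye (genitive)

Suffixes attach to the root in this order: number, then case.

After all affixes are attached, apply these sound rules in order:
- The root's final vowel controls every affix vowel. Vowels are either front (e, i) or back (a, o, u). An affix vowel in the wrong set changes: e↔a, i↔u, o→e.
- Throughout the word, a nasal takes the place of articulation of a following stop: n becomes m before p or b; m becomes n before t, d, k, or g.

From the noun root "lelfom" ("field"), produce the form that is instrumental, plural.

lelfomyamab

Attach number plural -ya → lelfomya.
Attach case instrumental -meb → lelfomyameb.
Apply vowel harmony: lelfomyameb → lelfomyamab.
Nasal assimilation: no change.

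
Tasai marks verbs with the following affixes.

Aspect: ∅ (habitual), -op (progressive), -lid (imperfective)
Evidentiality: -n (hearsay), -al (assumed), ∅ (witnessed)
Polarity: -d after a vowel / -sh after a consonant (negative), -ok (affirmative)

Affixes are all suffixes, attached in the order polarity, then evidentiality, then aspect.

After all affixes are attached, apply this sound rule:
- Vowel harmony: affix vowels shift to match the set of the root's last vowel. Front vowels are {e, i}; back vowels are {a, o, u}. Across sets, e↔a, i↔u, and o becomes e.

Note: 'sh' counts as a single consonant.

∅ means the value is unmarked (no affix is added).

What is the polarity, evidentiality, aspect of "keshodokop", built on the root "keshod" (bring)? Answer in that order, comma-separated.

affirmative, witnessed, progressive

Segment: keshod-ok-op.
polarity: -ok → affirmative.
evidentiality: ∅ → witnessed.
aspect: -op → progressive.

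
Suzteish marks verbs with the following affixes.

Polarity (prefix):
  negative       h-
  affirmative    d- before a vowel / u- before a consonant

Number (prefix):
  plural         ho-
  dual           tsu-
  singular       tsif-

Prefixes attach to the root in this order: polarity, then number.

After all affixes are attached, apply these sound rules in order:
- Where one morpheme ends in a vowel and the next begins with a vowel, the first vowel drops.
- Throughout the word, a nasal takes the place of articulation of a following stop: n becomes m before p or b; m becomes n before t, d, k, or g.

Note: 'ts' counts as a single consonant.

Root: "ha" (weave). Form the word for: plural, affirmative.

Attach polarity affirmative u- (before consonant 'h') → uha.
Attach number plural ho- → houha.
Apply vowel deletion: houha → huha.
Nasal assimilation: no change.

huha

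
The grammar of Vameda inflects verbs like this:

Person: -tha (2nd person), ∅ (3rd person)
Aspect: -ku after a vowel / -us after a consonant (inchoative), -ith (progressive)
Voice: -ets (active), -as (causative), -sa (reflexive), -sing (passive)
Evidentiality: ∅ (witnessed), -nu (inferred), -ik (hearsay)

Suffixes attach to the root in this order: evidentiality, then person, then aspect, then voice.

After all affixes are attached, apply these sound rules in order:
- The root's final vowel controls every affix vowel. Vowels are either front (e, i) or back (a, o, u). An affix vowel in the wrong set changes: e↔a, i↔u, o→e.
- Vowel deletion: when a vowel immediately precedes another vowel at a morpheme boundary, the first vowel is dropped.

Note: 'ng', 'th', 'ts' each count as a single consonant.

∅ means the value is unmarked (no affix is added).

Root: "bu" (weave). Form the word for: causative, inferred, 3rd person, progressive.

Attach evidentiality inferred -nu → bunu.
person = 3rd person: zero marking, form stays bunu.
Attach aspect progressive -ith → bunuith.
Attach voice causative -as → bunuithas.
Apply vowel harmony: bunuithas → bunuuthas.
Apply vowel deletion: bunuuthas → bunuthas.

bunuthas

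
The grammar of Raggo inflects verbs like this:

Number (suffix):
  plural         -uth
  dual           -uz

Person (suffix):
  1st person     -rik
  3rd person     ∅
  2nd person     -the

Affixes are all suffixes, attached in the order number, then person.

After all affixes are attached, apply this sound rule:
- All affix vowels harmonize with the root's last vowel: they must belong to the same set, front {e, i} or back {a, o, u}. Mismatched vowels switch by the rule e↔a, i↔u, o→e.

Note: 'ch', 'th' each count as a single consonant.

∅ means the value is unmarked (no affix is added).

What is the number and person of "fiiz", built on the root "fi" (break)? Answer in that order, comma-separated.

Segment: fi-uz.
number: -uz → dual.
person: ∅ → 3rd person.

dual, 3rd person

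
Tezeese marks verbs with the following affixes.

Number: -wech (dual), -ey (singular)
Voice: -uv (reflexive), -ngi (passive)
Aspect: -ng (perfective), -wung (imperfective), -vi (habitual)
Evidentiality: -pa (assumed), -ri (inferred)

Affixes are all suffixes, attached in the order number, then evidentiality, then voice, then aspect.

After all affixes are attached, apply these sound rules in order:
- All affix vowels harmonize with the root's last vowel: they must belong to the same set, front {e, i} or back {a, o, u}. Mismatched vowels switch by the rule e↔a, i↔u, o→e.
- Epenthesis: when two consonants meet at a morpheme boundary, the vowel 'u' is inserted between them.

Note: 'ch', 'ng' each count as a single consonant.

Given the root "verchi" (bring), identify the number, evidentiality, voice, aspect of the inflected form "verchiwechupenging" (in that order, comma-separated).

Segment: verchi-wech-pa-ngi-ng.
number: -wech → dual.
evidentiality: -pa → assumed.
voice: -ngi → passive.
aspect: -ng → perfective.

dual, assumed, passive, perfective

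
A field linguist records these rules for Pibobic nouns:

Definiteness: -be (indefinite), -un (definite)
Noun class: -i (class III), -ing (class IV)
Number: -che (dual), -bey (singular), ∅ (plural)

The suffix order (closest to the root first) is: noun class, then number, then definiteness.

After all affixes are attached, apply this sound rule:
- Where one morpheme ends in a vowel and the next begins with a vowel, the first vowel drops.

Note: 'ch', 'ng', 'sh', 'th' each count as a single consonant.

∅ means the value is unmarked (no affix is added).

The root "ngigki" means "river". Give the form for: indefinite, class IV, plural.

Attach noun class class IV -ing → ngigkiing.
number = plural: zero marking, form stays ngigkiing.
Attach definiteness indefinite -be → ngigkiingbe.
Apply vowel deletion: ngigkiingbe → ngigkingbe.

ngigkingbe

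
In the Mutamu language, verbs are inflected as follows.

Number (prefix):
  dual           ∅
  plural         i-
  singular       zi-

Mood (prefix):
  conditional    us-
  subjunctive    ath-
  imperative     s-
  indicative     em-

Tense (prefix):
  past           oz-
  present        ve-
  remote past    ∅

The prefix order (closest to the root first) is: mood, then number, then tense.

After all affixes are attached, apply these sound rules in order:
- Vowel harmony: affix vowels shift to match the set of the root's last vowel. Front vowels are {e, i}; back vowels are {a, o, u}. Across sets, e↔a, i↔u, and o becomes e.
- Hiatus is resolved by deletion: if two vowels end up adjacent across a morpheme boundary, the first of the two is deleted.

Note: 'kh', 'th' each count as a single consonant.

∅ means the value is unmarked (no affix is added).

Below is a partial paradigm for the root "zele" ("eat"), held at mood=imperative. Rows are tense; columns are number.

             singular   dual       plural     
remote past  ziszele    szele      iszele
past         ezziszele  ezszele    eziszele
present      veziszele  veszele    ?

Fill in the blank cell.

viszele

Attach mood imperative s- → szele.
Attach number plural i- → iszele.
Attach tense present ve- → veiszele.
Vowel harmony: no change.
Apply vowel deletion: veiszele → viszele.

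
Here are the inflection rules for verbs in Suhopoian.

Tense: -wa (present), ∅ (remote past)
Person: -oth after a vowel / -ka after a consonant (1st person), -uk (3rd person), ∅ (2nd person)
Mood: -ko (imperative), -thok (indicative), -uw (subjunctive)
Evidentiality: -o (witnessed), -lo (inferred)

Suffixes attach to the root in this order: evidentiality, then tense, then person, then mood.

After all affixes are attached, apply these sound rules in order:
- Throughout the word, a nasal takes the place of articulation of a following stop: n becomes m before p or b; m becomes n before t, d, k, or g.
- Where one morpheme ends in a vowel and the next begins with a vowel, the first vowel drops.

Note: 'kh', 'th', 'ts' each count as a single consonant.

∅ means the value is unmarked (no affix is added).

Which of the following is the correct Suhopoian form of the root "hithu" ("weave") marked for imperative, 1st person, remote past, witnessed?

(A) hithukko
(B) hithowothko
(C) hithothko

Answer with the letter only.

C

Attach evidentiality witnessed -o → hithuo.
tense = remote past: zero marking, form stays hithuo.
Attach person 1st person -oth (after vowel 'o') → hithuooth.
Attach mood imperative -ko → hithuoothko.
Nasal assimilation: no change.
Apply vowel deletion: hithuoothko → hithothko.
So the correct form is hithothko, option (C).
(A) hithukko is wrong: it uses 3rd person instead of 1st person for person.
(B) hithowothko is wrong: it uses present instead of remote past for tense.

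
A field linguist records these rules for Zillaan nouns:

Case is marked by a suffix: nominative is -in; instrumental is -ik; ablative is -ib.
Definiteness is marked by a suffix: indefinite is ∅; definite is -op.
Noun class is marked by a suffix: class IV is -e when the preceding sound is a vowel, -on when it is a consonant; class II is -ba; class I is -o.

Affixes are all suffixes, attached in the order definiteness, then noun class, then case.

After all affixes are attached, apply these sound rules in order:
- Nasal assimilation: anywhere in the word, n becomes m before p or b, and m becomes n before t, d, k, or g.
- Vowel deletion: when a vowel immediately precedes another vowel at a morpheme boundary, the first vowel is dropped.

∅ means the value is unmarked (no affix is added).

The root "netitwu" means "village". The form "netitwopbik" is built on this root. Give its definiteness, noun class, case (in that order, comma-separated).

Segment: netitwu-op-ba-ik.
definiteness: -op → definite.
noun class: -ba → class II.
case: -ik → instrumental.

definite, class II, instrumental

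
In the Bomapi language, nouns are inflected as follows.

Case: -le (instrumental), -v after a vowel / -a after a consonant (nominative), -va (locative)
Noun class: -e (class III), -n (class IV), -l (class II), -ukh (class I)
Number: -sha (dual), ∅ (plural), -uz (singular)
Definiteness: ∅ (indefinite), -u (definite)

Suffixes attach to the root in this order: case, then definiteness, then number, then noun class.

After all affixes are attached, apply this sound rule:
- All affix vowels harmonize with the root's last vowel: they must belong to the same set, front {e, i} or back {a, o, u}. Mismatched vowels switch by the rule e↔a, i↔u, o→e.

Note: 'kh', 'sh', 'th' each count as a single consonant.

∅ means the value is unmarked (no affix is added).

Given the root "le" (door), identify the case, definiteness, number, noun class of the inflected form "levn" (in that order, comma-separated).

Segment: le-v-n.
case: -v/a → nominative.
definiteness: ∅ → indefinite.
number: ∅ → plural.
noun class: -n → class IV.

nominative, indefinite, plural, class IV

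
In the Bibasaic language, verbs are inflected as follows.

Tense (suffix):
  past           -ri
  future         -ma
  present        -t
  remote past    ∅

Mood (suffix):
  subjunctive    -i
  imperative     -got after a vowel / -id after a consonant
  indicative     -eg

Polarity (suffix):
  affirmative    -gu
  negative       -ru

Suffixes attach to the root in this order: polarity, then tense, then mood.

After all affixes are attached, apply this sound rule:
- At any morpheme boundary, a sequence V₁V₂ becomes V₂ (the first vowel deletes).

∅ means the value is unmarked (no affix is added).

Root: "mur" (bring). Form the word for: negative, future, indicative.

Attach polarity negative -ru → murru.
Attach tense future -ma → murruma.
Attach mood indicative -eg → murrumaeg.
Apply vowel deletion: murrumaeg → murrumeg.

murrumeg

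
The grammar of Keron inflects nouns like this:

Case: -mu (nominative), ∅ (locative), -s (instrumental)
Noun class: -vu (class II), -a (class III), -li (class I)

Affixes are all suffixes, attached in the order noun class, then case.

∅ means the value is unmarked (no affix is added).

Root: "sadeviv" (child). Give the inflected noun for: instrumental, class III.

Attach noun class class III -a → sadeviva.
Attach case instrumental -s → sadevivas.

sadevivas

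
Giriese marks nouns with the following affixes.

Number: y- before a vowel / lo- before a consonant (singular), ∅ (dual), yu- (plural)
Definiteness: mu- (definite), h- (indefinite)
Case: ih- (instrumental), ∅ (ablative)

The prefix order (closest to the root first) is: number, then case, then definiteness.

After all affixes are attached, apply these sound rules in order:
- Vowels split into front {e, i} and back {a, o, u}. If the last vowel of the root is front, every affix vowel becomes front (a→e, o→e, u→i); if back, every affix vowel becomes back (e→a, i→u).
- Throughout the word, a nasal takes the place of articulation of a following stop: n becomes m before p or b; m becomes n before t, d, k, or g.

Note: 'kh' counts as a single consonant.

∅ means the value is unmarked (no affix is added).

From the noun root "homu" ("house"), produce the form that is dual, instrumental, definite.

number = dual: zero marking, form stays homu.
Attach case instrumental ih- → ihhomu.
Attach definiteness definite mu- → muihhomu.
Apply vowel harmony: muihhomu → muuhhomu.
Nasal assimilation: no change.

muuhhomu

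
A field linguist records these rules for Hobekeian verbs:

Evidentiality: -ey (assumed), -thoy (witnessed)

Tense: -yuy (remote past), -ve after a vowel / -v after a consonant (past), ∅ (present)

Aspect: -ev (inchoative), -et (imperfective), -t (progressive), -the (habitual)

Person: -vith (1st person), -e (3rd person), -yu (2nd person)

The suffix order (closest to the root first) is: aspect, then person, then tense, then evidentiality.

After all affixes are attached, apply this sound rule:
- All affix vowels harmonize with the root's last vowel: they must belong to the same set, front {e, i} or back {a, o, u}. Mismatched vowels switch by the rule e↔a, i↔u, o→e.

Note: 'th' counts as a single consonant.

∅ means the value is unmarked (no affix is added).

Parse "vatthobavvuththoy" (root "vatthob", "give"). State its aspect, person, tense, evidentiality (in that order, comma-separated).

Segment: vatthob-ev-vith-thoy.
aspect: -ev → inchoative.
person: -vith → 1st person.
tense: ∅ → present.
evidentiality: -thoy → witnessed.

inchoative, 1st person, present, witnessed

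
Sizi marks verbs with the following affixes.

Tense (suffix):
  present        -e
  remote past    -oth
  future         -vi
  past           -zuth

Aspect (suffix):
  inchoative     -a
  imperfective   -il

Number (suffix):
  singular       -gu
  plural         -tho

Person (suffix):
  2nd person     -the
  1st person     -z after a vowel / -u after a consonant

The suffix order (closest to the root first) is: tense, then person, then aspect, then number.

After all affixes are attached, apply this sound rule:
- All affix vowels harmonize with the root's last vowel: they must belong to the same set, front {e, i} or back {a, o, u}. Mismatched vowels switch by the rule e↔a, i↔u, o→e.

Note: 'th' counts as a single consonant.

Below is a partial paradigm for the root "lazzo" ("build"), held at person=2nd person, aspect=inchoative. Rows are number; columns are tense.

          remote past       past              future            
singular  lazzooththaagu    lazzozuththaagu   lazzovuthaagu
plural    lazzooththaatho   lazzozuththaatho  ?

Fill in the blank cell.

Attach tense future -vi → lazzovi.
Attach person 2nd person -the → lazzovithe.
Attach aspect inchoative -a → lazzovithea.
Attach number plural -tho → lazzovitheatho.
Apply vowel harmony: lazzovitheatho → lazzovuthaatho.

lazzovuthaatho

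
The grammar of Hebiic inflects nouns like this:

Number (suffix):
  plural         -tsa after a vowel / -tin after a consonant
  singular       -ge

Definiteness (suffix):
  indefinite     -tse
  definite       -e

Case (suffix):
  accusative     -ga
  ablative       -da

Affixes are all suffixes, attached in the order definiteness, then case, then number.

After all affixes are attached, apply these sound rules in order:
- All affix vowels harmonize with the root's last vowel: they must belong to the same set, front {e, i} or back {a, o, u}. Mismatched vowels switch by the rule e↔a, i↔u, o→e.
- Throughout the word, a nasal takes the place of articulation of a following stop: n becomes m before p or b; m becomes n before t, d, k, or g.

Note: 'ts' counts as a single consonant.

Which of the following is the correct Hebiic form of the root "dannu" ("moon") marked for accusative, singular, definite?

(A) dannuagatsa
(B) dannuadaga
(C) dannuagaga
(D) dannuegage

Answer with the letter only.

C

Attach definiteness definite -e → dannue.
Attach case accusative -ga → dannuega.
Attach number singular -ge → dannuegage.
Apply vowel harmony: dannuegage → dannuagaga.
Nasal assimilation: no change.
So the correct form is dannuagaga, option (C).
(A) dannuagatsa is wrong: it uses plural instead of singular for number.
(B) dannuadaga is wrong: it uses ablative instead of accusative for case.
(D) dannuegage is wrong: it fails to apply the sound rule(s).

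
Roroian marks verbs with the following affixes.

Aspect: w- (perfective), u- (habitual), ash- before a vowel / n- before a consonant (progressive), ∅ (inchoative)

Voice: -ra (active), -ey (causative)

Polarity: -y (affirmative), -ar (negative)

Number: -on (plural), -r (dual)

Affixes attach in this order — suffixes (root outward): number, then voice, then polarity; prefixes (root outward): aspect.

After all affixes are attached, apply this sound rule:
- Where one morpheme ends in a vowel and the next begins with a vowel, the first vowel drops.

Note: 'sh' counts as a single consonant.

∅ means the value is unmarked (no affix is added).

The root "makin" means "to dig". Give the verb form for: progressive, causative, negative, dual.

nmakinreyar

Attach number dual -r → makinr.
Attach aspect progressive n- (before consonant 'm') → nmakinr.
Attach voice causative -ey → nmakinrey.
Attach polarity negative -ar → nmakinreyar.
Vowel deletion: no change.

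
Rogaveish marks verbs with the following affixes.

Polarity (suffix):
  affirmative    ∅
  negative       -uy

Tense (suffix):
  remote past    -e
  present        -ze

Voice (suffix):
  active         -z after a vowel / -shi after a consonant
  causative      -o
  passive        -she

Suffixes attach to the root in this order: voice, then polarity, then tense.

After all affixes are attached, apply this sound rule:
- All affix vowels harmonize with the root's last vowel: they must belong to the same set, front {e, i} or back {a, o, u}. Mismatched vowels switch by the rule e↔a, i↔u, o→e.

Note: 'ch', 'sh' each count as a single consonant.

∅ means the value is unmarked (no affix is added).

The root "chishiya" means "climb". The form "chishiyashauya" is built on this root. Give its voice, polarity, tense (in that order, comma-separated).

passive, negative, remote past

Segment: chishiya-she-uy-e.
voice: -she → passive.
polarity: -uy → negative.
tense: -e → remote past.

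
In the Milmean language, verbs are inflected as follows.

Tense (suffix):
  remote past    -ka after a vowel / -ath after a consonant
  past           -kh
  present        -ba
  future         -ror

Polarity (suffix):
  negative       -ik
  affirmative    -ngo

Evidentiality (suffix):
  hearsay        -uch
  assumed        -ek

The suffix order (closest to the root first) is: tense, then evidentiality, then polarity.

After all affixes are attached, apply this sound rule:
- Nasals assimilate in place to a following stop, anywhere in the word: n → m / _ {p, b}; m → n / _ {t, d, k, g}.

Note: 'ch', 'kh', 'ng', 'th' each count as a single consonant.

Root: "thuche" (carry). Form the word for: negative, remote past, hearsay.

thuchekauchik

Attach tense remote past -ka (after vowel 'e') → thucheka.
Attach evidentiality hearsay -uch → thuchekauch.
Attach polarity negative -ik → thuchekauchik.
Nasal assimilation: no change.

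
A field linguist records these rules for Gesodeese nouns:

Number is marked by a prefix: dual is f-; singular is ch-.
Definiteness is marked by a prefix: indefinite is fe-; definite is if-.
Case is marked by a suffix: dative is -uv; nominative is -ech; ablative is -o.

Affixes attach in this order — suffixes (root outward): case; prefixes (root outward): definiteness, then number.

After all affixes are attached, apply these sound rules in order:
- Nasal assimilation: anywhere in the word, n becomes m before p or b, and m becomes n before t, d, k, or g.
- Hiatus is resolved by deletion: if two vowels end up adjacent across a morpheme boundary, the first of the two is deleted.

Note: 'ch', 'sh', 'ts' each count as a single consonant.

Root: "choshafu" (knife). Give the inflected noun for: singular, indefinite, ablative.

Attach case ablative -o → choshafuo.
Attach definiteness indefinite fe- → fechoshafuo.
Attach number singular ch- → chfechoshafuo.
Nasal assimilation: no change.
Apply vowel deletion: chfechoshafuo → chfechoshafo.

chfechoshafo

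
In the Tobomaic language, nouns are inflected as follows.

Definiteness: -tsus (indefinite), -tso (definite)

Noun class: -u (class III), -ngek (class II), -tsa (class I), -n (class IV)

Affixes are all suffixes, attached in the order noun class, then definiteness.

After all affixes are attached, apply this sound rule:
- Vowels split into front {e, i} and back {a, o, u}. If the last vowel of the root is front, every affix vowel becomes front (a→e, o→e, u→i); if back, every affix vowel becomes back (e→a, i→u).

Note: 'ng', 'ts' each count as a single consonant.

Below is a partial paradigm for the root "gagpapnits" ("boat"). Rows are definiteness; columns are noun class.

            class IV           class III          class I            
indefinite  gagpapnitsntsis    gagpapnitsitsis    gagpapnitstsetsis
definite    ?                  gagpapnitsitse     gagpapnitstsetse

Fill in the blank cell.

Attach noun class class IV -n → gagpapnitsn.
Attach definiteness definite -tso → gagpapnitsntso.
Apply vowel harmony: gagpapnitsntso → gagpapnitsntse.

gagpapnitsntse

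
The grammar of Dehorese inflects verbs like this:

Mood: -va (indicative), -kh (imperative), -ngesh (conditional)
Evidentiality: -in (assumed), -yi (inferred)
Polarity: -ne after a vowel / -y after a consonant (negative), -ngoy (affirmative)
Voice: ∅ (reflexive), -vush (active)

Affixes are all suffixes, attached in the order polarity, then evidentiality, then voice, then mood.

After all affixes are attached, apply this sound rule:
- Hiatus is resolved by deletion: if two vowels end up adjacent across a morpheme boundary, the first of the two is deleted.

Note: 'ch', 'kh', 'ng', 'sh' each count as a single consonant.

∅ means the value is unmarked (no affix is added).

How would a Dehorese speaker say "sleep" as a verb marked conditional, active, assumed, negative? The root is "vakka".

vakkaninvushngesh

Attach polarity negative -ne (after vowel 'a') → vakkane.
Attach evidentiality assumed -in → vakkanein.
Attach voice active -vush → vakkaneinvush.
Attach mood conditional -ngesh → vakkaneinvushngesh.
Apply vowel deletion: vakkaneinvushngesh → vakkaninvushngesh.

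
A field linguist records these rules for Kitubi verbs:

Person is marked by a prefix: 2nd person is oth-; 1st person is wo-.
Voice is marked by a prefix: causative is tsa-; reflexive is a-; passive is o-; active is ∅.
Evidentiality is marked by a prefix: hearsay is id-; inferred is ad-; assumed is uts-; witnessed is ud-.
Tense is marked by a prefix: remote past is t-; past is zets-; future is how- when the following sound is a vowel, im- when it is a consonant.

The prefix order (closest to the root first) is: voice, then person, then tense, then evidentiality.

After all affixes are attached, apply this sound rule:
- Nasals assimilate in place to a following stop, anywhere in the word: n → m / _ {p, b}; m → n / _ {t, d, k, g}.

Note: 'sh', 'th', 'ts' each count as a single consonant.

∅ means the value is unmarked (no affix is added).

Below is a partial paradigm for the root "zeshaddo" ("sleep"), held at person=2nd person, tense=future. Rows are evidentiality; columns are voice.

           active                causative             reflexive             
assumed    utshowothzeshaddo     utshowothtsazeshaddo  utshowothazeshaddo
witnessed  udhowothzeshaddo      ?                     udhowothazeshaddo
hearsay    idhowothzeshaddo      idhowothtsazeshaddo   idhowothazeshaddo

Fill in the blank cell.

Attach voice causative tsa- → tsazeshaddo.
Attach person 2nd person oth- → othtsazeshaddo.
Attach tense future how- (before vowel 'o') → howothtsazeshaddo.
Attach evidentiality witnessed ud- → udhowothtsazeshaddo.
Nasal assimilation: no change.

udhowothtsazeshaddo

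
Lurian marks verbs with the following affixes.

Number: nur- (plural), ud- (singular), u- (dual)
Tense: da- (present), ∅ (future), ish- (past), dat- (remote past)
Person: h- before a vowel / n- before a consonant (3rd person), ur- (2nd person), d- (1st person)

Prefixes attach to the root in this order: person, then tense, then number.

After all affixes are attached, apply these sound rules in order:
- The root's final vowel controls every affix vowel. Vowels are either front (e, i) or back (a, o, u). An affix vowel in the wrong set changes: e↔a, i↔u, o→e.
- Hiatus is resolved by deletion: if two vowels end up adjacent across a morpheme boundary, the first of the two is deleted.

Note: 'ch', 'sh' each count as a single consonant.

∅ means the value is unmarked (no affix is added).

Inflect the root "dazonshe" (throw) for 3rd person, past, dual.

Attach person 3rd person n- (before consonant 'd') → ndazonshe.
Attach tense past ish- → ishndazonshe.
Attach number dual u- → uishndazonshe.
Apply vowel harmony: uishndazonshe → iishndazonshe.
Apply vowel deletion: iishndazonshe → ishndazonshe.

ishndazonshe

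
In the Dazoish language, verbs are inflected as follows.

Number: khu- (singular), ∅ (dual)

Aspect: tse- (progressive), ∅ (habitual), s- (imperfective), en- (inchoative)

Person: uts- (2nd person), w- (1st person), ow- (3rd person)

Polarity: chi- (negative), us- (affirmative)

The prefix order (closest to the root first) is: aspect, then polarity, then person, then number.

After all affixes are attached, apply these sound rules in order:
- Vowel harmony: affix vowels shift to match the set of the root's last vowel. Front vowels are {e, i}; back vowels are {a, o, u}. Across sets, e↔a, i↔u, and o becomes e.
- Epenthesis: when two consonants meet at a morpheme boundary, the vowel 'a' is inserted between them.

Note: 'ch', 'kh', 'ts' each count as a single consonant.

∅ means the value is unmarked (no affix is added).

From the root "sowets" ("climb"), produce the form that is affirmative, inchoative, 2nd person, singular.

khiitsisenasowets

Attach aspect inchoative en- → ensowets.
Attach polarity affirmative us- → usensowets.
Attach person 2nd person uts- → utsusensowets.
Attach number singular khu- → khuutsusensowets.
Apply vowel harmony: khuutsusensowets → khiitsisensowets.
Apply epenthesis: khiitsisensowets → khiitsisenasowets.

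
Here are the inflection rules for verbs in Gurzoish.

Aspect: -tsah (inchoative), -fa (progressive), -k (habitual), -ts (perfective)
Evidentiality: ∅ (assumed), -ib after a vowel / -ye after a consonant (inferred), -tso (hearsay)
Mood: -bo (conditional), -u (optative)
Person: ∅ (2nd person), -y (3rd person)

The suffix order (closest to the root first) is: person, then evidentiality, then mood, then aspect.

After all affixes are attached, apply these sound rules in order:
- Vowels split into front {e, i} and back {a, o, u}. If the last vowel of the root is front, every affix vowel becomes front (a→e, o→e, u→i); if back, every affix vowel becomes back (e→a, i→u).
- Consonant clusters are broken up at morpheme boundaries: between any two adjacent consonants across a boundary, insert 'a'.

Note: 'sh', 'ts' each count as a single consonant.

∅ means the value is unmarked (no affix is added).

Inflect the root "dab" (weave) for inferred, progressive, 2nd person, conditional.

person = 2nd person: zero marking, form stays dab.
Attach evidentiality inferred -ye (after consonant 'b') → dabye.
Attach mood conditional -bo → dabyebo.
Attach aspect progressive -fa → dabyebofa.
Apply vowel harmony: dabyebofa → dabyabofa.
Apply epenthesis: dabyabofa → dabayabofa.

dabayabofa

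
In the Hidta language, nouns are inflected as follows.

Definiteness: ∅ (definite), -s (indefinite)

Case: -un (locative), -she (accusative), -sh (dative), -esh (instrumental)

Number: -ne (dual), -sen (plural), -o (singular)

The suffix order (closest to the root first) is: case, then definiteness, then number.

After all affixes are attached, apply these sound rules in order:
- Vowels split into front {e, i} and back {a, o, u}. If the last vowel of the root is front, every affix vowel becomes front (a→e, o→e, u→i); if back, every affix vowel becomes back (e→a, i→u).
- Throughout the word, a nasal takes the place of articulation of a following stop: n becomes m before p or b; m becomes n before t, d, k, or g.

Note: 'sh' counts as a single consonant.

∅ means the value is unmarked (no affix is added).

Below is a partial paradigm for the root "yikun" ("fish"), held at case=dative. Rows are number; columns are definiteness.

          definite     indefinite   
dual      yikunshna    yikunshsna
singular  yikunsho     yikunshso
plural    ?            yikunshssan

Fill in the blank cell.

Attach case dative -sh → yikunsh.
definiteness = definite: zero marking, form stays yikunsh.
Attach number plural -sen → yikunshsen.
Apply vowel harmony: yikunshsen → yikunshsan.
Nasal assimilation: no change.

yikunshsan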